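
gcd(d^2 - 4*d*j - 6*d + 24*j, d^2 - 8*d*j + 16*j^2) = d - 4*j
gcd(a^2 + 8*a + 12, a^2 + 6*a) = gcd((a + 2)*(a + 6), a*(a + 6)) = a + 6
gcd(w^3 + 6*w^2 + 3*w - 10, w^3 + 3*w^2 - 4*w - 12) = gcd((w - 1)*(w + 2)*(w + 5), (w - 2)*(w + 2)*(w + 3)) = w + 2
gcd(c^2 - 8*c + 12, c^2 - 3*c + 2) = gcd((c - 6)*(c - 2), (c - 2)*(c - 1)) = c - 2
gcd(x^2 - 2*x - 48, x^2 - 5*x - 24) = x - 8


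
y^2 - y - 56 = (y - 8)*(y + 7)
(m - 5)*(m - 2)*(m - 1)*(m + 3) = m^4 - 5*m^3 - 7*m^2 + 41*m - 30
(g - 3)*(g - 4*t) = g^2 - 4*g*t - 3*g + 12*t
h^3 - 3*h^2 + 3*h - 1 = (h - 1)^3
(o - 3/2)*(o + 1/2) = o^2 - o - 3/4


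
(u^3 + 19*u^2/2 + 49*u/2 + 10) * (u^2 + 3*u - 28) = u^5 + 25*u^4/2 + 25*u^3 - 365*u^2/2 - 656*u - 280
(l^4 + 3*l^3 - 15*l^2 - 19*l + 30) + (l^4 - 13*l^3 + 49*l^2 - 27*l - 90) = 2*l^4 - 10*l^3 + 34*l^2 - 46*l - 60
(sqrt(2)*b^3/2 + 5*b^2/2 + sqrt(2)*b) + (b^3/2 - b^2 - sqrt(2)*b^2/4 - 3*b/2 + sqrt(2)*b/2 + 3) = b^3/2 + sqrt(2)*b^3/2 - sqrt(2)*b^2/4 + 3*b^2/2 - 3*b/2 + 3*sqrt(2)*b/2 + 3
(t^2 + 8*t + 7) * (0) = 0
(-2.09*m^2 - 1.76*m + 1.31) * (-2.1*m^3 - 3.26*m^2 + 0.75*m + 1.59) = 4.389*m^5 + 10.5094*m^4 + 1.4191*m^3 - 8.9137*m^2 - 1.8159*m + 2.0829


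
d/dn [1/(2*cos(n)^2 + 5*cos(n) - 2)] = (4*cos(n) + 5)*sin(n)/(5*cos(n) + cos(2*n) - 1)^2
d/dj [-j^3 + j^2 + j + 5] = -3*j^2 + 2*j + 1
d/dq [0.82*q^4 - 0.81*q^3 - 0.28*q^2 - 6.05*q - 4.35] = 3.28*q^3 - 2.43*q^2 - 0.56*q - 6.05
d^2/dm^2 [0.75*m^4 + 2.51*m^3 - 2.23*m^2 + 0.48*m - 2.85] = 9.0*m^2 + 15.06*m - 4.46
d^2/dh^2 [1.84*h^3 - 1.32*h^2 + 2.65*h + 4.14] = 11.04*h - 2.64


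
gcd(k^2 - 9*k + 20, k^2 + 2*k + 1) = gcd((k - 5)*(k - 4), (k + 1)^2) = 1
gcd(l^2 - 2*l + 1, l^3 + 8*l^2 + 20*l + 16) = 1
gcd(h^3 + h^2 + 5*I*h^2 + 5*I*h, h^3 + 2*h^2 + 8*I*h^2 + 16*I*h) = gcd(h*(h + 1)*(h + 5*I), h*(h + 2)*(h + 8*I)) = h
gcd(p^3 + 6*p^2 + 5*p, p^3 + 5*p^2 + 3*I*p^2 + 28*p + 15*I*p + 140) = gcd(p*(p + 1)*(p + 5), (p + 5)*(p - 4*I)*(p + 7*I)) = p + 5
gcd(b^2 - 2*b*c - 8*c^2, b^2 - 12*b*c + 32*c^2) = b - 4*c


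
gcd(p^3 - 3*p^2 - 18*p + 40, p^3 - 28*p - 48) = p + 4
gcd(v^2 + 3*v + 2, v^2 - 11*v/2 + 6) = 1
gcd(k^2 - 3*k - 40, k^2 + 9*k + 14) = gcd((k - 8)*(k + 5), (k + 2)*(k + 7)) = 1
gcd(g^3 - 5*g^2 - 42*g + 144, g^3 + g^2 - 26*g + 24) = g + 6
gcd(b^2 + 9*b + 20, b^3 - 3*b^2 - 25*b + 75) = b + 5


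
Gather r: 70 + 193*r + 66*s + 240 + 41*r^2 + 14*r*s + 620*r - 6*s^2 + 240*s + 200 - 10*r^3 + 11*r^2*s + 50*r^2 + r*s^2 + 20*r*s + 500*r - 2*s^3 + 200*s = -10*r^3 + r^2*(11*s + 91) + r*(s^2 + 34*s + 1313) - 2*s^3 - 6*s^2 + 506*s + 510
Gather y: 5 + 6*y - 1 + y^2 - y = y^2 + 5*y + 4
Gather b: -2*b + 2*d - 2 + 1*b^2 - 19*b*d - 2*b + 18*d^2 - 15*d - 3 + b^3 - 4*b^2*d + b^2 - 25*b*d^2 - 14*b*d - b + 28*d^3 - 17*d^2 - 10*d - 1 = b^3 + b^2*(2 - 4*d) + b*(-25*d^2 - 33*d - 5) + 28*d^3 + d^2 - 23*d - 6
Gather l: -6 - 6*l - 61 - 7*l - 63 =-13*l - 130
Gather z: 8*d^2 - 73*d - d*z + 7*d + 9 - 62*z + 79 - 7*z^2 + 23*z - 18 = 8*d^2 - 66*d - 7*z^2 + z*(-d - 39) + 70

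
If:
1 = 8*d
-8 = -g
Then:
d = 1/8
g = 8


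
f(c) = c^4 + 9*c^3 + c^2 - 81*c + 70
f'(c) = 4*c^3 + 27*c^2 + 2*c - 81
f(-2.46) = 177.95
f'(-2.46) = 17.93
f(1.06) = -2.75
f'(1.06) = -43.78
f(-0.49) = 108.93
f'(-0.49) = -75.97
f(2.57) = 64.83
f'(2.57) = 170.37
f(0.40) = 38.36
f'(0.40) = -75.62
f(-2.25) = 180.43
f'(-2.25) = 5.62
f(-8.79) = 716.63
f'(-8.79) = -729.06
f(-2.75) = 170.33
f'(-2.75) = 34.50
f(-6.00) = -56.00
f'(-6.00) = 15.00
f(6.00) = 2860.00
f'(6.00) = 1767.00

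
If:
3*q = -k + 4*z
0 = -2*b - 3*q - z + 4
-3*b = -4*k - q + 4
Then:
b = 56/13 - 59*z/13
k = 60/13 - 53*z/13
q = 35*z/13 - 20/13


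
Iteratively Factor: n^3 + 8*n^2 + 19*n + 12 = (n + 4)*(n^2 + 4*n + 3) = (n + 1)*(n + 4)*(n + 3)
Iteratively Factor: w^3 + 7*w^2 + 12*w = (w)*(w^2 + 7*w + 12) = w*(w + 4)*(w + 3)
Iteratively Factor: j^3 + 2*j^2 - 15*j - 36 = (j + 3)*(j^2 - j - 12) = (j + 3)^2*(j - 4)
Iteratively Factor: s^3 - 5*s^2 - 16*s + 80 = (s + 4)*(s^2 - 9*s + 20) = (s - 5)*(s + 4)*(s - 4)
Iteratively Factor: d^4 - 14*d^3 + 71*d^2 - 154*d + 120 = (d - 4)*(d^3 - 10*d^2 + 31*d - 30) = (d - 4)*(d - 3)*(d^2 - 7*d + 10) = (d - 4)*(d - 3)*(d - 2)*(d - 5)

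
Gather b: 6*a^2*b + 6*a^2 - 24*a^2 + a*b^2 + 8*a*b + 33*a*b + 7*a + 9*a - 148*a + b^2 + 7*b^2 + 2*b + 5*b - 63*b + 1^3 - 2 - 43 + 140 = -18*a^2 - 132*a + b^2*(a + 8) + b*(6*a^2 + 41*a - 56) + 96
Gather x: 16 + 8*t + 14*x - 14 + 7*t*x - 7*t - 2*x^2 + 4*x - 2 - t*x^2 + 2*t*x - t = x^2*(-t - 2) + x*(9*t + 18)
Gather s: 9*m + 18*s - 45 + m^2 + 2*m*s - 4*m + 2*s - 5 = m^2 + 5*m + s*(2*m + 20) - 50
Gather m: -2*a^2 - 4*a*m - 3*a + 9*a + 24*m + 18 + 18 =-2*a^2 + 6*a + m*(24 - 4*a) + 36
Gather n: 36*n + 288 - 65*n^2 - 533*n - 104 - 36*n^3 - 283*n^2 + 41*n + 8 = -36*n^3 - 348*n^2 - 456*n + 192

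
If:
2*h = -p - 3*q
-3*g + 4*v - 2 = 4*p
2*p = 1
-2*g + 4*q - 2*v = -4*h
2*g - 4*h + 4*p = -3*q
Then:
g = -42/55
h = -1/220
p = 1/2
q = -9/55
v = 47/110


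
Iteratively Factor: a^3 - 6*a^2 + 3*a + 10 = (a + 1)*(a^2 - 7*a + 10) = (a - 2)*(a + 1)*(a - 5)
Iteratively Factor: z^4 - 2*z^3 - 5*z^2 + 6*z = (z - 3)*(z^3 + z^2 - 2*z) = (z - 3)*(z - 1)*(z^2 + 2*z) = (z - 3)*(z - 1)*(z + 2)*(z)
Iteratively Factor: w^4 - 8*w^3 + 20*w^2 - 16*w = (w - 2)*(w^3 - 6*w^2 + 8*w) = (w - 4)*(w - 2)*(w^2 - 2*w) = w*(w - 4)*(w - 2)*(w - 2)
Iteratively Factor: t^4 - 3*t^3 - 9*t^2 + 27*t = (t - 3)*(t^3 - 9*t) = t*(t - 3)*(t^2 - 9) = t*(t - 3)*(t + 3)*(t - 3)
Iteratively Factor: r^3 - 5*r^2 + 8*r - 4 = (r - 1)*(r^2 - 4*r + 4) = (r - 2)*(r - 1)*(r - 2)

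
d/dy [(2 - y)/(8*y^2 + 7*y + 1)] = (-8*y^2 - 7*y + (y - 2)*(16*y + 7) - 1)/(8*y^2 + 7*y + 1)^2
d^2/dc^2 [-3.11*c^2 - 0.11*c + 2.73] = -6.22000000000000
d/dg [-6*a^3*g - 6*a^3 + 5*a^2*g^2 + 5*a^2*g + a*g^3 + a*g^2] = a*(-6*a^2 + 10*a*g + 5*a + 3*g^2 + 2*g)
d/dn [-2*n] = -2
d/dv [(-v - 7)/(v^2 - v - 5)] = (-v^2 + v + (v + 7)*(2*v - 1) + 5)/(-v^2 + v + 5)^2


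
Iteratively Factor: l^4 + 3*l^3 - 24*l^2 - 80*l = (l)*(l^3 + 3*l^2 - 24*l - 80) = l*(l + 4)*(l^2 - l - 20) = l*(l - 5)*(l + 4)*(l + 4)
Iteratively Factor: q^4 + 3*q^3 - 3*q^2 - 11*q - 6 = (q + 3)*(q^3 - 3*q - 2) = (q + 1)*(q + 3)*(q^2 - q - 2) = (q - 2)*(q + 1)*(q + 3)*(q + 1)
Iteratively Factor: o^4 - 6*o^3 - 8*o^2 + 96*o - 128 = (o - 4)*(o^3 - 2*o^2 - 16*o + 32) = (o - 4)*(o - 2)*(o^2 - 16) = (o - 4)*(o - 2)*(o + 4)*(o - 4)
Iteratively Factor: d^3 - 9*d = (d)*(d^2 - 9) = d*(d + 3)*(d - 3)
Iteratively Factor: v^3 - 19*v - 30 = (v + 2)*(v^2 - 2*v - 15) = (v - 5)*(v + 2)*(v + 3)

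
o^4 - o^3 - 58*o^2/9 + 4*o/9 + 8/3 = (o - 3)*(o - 2/3)*(o + 2/3)*(o + 2)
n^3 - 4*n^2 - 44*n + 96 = (n - 8)*(n - 2)*(n + 6)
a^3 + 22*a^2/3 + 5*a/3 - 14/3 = (a - 2/3)*(a + 1)*(a + 7)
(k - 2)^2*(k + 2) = k^3 - 2*k^2 - 4*k + 8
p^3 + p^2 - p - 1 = (p - 1)*(p + 1)^2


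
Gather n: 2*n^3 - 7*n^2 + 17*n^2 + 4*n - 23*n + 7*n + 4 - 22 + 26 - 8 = 2*n^3 + 10*n^2 - 12*n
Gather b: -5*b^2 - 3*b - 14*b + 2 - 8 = -5*b^2 - 17*b - 6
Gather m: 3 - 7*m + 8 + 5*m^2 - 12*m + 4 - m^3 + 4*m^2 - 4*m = -m^3 + 9*m^2 - 23*m + 15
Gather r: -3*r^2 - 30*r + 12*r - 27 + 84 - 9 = -3*r^2 - 18*r + 48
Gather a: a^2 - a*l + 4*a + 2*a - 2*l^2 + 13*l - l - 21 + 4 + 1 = a^2 + a*(6 - l) - 2*l^2 + 12*l - 16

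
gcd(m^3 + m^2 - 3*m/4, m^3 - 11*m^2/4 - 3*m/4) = m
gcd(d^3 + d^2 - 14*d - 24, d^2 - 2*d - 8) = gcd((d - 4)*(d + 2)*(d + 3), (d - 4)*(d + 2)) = d^2 - 2*d - 8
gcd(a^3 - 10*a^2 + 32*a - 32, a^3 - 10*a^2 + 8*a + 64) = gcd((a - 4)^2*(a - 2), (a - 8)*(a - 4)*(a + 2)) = a - 4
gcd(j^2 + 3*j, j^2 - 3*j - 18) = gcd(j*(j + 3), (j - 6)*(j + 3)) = j + 3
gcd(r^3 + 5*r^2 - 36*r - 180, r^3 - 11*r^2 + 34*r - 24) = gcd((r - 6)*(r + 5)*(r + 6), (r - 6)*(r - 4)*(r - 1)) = r - 6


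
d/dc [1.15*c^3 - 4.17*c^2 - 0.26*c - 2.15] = 3.45*c^2 - 8.34*c - 0.26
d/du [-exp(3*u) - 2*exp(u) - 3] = (-3*exp(2*u) - 2)*exp(u)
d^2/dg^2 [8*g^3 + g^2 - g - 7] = 48*g + 2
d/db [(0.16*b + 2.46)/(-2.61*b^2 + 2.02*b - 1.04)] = (0.4176*b^2 + 12.8412*b - 5.1356)/(6.8121*b^4 - 10.5444*b^3 + 9.5092*b^2 - 4.2016*b + 1.0816)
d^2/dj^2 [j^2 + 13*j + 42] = 2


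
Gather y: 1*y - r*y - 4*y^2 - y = -r*y - 4*y^2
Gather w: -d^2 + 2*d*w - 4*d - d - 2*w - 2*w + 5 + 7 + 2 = -d^2 - 5*d + w*(2*d - 4) + 14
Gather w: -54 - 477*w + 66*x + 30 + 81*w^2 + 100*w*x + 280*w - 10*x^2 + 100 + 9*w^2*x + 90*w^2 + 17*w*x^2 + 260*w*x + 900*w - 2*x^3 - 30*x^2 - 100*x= w^2*(9*x + 171) + w*(17*x^2 + 360*x + 703) - 2*x^3 - 40*x^2 - 34*x + 76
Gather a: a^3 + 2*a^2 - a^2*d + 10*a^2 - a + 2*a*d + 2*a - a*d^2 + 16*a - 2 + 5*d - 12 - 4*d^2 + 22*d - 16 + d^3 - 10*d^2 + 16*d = a^3 + a^2*(12 - d) + a*(-d^2 + 2*d + 17) + d^3 - 14*d^2 + 43*d - 30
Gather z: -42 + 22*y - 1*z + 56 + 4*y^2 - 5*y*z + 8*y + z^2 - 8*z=4*y^2 + 30*y + z^2 + z*(-5*y - 9) + 14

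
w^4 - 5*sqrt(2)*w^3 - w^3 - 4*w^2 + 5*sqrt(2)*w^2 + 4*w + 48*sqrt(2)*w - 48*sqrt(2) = (w - 1)*(w - 4*sqrt(2))*(w - 3*sqrt(2))*(w + 2*sqrt(2))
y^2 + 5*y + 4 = (y + 1)*(y + 4)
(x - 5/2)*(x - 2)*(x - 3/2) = x^3 - 6*x^2 + 47*x/4 - 15/2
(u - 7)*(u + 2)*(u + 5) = u^3 - 39*u - 70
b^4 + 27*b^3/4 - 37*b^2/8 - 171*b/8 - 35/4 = (b - 2)*(b + 1/2)*(b + 5/4)*(b + 7)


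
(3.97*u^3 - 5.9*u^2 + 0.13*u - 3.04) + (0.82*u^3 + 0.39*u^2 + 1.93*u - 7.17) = 4.79*u^3 - 5.51*u^2 + 2.06*u - 10.21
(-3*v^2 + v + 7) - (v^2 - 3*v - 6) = -4*v^2 + 4*v + 13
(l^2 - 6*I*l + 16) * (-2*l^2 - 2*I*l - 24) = -2*l^4 + 10*I*l^3 - 68*l^2 + 112*I*l - 384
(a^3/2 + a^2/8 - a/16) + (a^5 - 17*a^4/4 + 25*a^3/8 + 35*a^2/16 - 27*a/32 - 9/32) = a^5 - 17*a^4/4 + 29*a^3/8 + 37*a^2/16 - 29*a/32 - 9/32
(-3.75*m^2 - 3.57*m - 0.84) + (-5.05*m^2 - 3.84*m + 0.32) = -8.8*m^2 - 7.41*m - 0.52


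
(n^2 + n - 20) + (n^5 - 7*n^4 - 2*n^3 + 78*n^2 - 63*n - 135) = n^5 - 7*n^4 - 2*n^3 + 79*n^2 - 62*n - 155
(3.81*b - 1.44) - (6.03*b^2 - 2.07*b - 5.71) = -6.03*b^2 + 5.88*b + 4.27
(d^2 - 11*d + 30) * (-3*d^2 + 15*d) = -3*d^4 + 48*d^3 - 255*d^2 + 450*d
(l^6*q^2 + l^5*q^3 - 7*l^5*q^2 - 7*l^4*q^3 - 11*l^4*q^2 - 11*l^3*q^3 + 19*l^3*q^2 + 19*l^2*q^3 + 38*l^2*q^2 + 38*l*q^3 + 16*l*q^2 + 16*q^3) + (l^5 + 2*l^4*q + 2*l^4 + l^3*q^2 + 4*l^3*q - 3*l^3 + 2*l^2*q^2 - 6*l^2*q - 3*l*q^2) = l^6*q^2 + l^5*q^3 - 7*l^5*q^2 + l^5 - 7*l^4*q^3 - 11*l^4*q^2 + 2*l^4*q + 2*l^4 - 11*l^3*q^3 + 20*l^3*q^2 + 4*l^3*q - 3*l^3 + 19*l^2*q^3 + 40*l^2*q^2 - 6*l^2*q + 38*l*q^3 + 13*l*q^2 + 16*q^3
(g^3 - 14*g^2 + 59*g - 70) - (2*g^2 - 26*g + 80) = g^3 - 16*g^2 + 85*g - 150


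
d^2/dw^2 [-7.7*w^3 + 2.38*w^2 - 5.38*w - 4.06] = 4.76 - 46.2*w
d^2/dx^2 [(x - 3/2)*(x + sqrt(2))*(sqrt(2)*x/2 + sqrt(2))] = 3*sqrt(2)*x + sqrt(2)/2 + 2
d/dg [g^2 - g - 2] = 2*g - 1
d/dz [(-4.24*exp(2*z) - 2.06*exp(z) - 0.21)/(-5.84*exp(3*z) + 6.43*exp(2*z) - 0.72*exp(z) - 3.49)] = (-24.7616*exp(4*z) - 24.0608*exp(3*z) + 12.6194*exp(2*z) + 32.2958*exp(z) + 7.0382)*exp(z)/(34.1056*exp(6*z) - 75.1024*exp(5*z) + 49.7545*exp(4*z) + 31.504*exp(3*z) - 44.363*exp(2*z) + 5.0256*exp(z) + 12.1801)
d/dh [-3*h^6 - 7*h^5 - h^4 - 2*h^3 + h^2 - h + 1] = -18*h^5 - 35*h^4 - 4*h^3 - 6*h^2 + 2*h - 1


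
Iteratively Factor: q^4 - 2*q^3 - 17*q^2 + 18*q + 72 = (q + 3)*(q^3 - 5*q^2 - 2*q + 24) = (q - 4)*(q + 3)*(q^2 - q - 6) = (q - 4)*(q + 2)*(q + 3)*(q - 3)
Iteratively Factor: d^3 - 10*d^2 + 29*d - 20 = (d - 5)*(d^2 - 5*d + 4) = (d - 5)*(d - 1)*(d - 4)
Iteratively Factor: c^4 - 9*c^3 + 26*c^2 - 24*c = (c - 3)*(c^3 - 6*c^2 + 8*c) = c*(c - 3)*(c^2 - 6*c + 8) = c*(c - 4)*(c - 3)*(c - 2)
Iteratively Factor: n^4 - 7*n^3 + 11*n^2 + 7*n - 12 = (n - 1)*(n^3 - 6*n^2 + 5*n + 12) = (n - 4)*(n - 1)*(n^2 - 2*n - 3) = (n - 4)*(n - 1)*(n + 1)*(n - 3)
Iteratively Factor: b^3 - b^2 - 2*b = (b - 2)*(b^2 + b) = b*(b - 2)*(b + 1)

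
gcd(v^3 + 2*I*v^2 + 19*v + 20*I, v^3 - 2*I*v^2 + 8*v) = v - 4*I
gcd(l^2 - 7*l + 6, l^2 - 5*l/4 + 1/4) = l - 1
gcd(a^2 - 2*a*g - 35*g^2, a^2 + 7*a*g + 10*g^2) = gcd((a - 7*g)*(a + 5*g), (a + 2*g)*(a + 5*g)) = a + 5*g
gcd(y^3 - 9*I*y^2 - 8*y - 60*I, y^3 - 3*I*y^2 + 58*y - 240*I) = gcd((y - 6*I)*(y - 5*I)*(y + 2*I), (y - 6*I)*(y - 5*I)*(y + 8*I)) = y^2 - 11*I*y - 30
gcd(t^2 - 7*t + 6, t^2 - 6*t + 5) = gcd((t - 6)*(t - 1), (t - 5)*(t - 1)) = t - 1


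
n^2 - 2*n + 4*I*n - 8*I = (n - 2)*(n + 4*I)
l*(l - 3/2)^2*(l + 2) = l^4 - l^3 - 15*l^2/4 + 9*l/2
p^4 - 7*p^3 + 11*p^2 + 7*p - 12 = (p - 4)*(p - 3)*(p - 1)*(p + 1)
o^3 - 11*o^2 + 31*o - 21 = (o - 7)*(o - 3)*(o - 1)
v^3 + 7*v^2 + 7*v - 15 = (v - 1)*(v + 3)*(v + 5)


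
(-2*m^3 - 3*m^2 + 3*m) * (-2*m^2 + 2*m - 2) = 4*m^5 + 2*m^4 - 8*m^3 + 12*m^2 - 6*m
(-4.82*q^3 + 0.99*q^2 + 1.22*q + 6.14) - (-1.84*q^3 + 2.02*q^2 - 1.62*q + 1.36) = -2.98*q^3 - 1.03*q^2 + 2.84*q + 4.78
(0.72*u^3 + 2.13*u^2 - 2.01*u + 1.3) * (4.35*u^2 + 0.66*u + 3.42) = 3.132*u^5 + 9.7407*u^4 - 4.8753*u^3 + 11.613*u^2 - 6.0162*u + 4.446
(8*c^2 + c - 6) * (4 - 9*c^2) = -72*c^4 - 9*c^3 + 86*c^2 + 4*c - 24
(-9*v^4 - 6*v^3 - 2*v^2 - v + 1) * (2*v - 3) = -18*v^5 + 15*v^4 + 14*v^3 + 4*v^2 + 5*v - 3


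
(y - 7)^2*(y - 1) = y^3 - 15*y^2 + 63*y - 49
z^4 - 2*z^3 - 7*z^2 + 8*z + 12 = (z - 3)*(z - 2)*(z + 1)*(z + 2)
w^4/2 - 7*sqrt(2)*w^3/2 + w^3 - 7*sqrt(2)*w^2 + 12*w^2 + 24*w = w*(w/2 + 1)*(w - 4*sqrt(2))*(w - 3*sqrt(2))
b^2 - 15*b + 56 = (b - 8)*(b - 7)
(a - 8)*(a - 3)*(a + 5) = a^3 - 6*a^2 - 31*a + 120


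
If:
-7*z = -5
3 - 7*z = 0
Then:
No Solution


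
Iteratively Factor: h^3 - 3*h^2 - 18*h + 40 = (h - 5)*(h^2 + 2*h - 8) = (h - 5)*(h - 2)*(h + 4)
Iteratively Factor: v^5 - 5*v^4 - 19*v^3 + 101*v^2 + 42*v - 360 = (v - 5)*(v^4 - 19*v^2 + 6*v + 72) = (v - 5)*(v + 4)*(v^3 - 4*v^2 - 3*v + 18) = (v - 5)*(v + 2)*(v + 4)*(v^2 - 6*v + 9) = (v - 5)*(v - 3)*(v + 2)*(v + 4)*(v - 3)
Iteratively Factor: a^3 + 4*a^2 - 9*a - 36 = (a - 3)*(a^2 + 7*a + 12) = (a - 3)*(a + 3)*(a + 4)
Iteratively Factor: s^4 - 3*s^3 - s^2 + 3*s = (s - 1)*(s^3 - 2*s^2 - 3*s) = (s - 1)*(s + 1)*(s^2 - 3*s) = (s - 3)*(s - 1)*(s + 1)*(s)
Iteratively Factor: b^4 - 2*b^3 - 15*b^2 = (b - 5)*(b^3 + 3*b^2) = (b - 5)*(b + 3)*(b^2) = b*(b - 5)*(b + 3)*(b)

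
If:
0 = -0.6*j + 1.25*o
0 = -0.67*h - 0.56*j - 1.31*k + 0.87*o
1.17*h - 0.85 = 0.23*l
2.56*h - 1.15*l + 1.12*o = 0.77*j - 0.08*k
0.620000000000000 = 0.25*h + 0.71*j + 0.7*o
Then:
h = 1.25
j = 0.29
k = -0.67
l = 2.69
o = 0.14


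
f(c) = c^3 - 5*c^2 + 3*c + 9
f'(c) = 3*c^2 - 10*c + 3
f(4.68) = 16.03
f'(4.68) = 21.91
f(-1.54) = -11.13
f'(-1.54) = 25.51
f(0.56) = 9.29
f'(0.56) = -1.66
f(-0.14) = 8.48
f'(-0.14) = 4.46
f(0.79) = 8.74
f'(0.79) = -3.03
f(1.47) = 5.78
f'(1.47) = -5.22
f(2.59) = 0.60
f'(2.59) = -2.78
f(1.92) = 3.41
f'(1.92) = -5.14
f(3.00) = 0.00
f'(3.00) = 0.00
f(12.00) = 1053.00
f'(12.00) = 315.00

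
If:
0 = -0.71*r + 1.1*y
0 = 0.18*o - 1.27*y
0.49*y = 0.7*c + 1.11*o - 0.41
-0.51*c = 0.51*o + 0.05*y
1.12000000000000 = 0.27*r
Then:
No Solution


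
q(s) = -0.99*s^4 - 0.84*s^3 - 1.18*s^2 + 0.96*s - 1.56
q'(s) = -3.96*s^3 - 2.52*s^2 - 2.36*s + 0.96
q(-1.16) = -4.74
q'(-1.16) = 6.49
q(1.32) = -7.29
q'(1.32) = -15.65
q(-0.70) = -2.76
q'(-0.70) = 2.74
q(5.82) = -1337.40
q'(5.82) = -878.80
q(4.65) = -569.93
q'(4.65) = -462.66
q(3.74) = -252.11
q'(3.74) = -250.28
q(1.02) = -3.77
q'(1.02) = -8.27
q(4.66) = -574.57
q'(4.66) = -465.49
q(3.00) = -112.17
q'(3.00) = -135.72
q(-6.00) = -1151.40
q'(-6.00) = 779.76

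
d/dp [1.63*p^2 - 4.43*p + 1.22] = 3.26*p - 4.43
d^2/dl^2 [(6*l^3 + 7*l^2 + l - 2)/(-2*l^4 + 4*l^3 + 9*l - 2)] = 4*(-12*l^9 - 42*l^8 + 72*l^7 - 362*l^6 - 54*l^5 + 471*l^4 - 437*l^3 + 222*l^2 - 12*l + 58)/(8*l^12 - 48*l^11 + 96*l^10 - 172*l^9 + 456*l^8 - 528*l^7 + 582*l^6 - 1188*l^5 + 456*l^4 - 777*l^3 + 486*l^2 - 108*l + 8)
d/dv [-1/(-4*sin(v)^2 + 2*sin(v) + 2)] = (1 - 4*sin(v))*cos(v)/(2*(sin(v) + cos(2*v))^2)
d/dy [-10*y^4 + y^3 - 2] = y^2*(3 - 40*y)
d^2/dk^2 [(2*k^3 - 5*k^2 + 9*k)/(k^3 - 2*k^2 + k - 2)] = 2*(-k^6 + 21*k^5 - 15*k^4 - 59*k^3 + 156*k^2 - 84*k - 2)/(k^9 - 6*k^8 + 15*k^7 - 26*k^6 + 39*k^5 - 42*k^4 + 37*k^3 - 30*k^2 + 12*k - 8)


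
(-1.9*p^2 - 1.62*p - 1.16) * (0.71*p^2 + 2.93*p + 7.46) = -1.349*p^4 - 6.7172*p^3 - 19.7442*p^2 - 15.484*p - 8.6536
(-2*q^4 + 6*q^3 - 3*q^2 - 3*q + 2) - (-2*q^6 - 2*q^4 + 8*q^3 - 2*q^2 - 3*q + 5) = 2*q^6 - 2*q^3 - q^2 - 3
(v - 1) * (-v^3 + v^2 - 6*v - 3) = -v^4 + 2*v^3 - 7*v^2 + 3*v + 3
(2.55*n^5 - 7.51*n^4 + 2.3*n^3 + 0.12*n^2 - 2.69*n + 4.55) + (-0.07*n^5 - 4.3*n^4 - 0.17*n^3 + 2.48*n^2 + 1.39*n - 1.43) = 2.48*n^5 - 11.81*n^4 + 2.13*n^3 + 2.6*n^2 - 1.3*n + 3.12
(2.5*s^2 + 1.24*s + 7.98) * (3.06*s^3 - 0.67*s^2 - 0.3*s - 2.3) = 7.65*s^5 + 2.1194*s^4 + 22.838*s^3 - 11.4686*s^2 - 5.246*s - 18.354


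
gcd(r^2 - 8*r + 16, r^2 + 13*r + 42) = 1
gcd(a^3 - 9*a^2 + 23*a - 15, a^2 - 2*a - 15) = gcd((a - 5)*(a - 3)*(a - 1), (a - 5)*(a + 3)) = a - 5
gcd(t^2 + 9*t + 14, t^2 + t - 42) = t + 7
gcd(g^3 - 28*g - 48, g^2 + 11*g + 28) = g + 4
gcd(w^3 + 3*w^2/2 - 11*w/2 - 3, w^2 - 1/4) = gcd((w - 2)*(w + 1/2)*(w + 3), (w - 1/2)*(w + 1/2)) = w + 1/2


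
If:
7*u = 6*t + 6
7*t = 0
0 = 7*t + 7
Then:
No Solution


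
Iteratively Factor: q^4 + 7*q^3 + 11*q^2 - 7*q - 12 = (q + 3)*(q^3 + 4*q^2 - q - 4) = (q + 1)*(q + 3)*(q^2 + 3*q - 4) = (q - 1)*(q + 1)*(q + 3)*(q + 4)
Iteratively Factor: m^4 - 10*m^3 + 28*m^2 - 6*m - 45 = (m + 1)*(m^3 - 11*m^2 + 39*m - 45) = (m - 5)*(m + 1)*(m^2 - 6*m + 9) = (m - 5)*(m - 3)*(m + 1)*(m - 3)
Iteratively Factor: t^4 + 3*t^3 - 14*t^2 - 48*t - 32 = (t + 1)*(t^3 + 2*t^2 - 16*t - 32) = (t + 1)*(t + 4)*(t^2 - 2*t - 8) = (t - 4)*(t + 1)*(t + 4)*(t + 2)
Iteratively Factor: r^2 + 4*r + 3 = (r + 1)*(r + 3)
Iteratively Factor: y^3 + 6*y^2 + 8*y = (y + 4)*(y^2 + 2*y) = (y + 2)*(y + 4)*(y)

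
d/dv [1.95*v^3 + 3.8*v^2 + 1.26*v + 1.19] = 5.85*v^2 + 7.6*v + 1.26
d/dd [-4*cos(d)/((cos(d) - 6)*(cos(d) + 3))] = 4*(sin(d)^2 - 19)*sin(d)/((cos(d) - 6)^2*(cos(d) + 3)^2)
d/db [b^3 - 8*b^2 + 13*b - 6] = 3*b^2 - 16*b + 13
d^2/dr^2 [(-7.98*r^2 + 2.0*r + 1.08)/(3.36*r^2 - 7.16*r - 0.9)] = (-338.800896*r^3 - 71.6325119999999*r^2 - 119.605248*r + 78.561936)/(37.933056*r^6 - 242.500608*r^5 + 486.275328*r^4 - 237.150656*r^3 - 130.25232*r^2 - 17.3988*r - 0.729)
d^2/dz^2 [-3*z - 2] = 0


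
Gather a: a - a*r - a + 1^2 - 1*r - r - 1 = -a*r - 2*r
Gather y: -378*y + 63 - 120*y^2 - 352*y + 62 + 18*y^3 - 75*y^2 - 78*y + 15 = 18*y^3 - 195*y^2 - 808*y + 140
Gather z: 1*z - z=0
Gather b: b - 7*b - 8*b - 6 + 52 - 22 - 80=-14*b - 56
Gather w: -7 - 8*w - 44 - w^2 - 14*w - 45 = -w^2 - 22*w - 96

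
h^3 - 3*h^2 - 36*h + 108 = (h - 6)*(h - 3)*(h + 6)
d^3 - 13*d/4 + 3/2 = (d - 3/2)*(d - 1/2)*(d + 2)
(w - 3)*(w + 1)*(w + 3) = w^3 + w^2 - 9*w - 9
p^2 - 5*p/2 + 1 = (p - 2)*(p - 1/2)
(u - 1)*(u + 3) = u^2 + 2*u - 3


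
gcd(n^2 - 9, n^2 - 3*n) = n - 3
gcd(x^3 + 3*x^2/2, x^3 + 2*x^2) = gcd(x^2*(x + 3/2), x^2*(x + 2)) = x^2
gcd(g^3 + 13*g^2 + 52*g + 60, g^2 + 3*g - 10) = g + 5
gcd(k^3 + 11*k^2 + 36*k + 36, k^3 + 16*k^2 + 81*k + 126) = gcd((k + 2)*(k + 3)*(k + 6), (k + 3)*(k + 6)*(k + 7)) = k^2 + 9*k + 18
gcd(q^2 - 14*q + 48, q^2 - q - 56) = q - 8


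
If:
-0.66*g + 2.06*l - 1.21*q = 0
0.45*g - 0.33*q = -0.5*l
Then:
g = 0.0595067621320605*q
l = 0.606443914081146*q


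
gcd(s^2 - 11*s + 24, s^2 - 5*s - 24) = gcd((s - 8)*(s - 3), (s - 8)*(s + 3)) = s - 8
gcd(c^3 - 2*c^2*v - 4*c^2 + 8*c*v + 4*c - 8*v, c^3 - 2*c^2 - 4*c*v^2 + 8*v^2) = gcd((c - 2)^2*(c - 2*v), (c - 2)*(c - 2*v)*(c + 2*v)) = -c^2 + 2*c*v + 2*c - 4*v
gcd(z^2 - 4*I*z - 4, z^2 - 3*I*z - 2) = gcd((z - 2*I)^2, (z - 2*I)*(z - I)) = z - 2*I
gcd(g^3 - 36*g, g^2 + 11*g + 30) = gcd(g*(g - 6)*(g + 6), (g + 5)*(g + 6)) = g + 6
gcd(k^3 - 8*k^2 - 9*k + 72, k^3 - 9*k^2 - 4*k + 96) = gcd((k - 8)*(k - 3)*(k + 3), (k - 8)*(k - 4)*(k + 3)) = k^2 - 5*k - 24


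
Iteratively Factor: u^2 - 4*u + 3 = (u - 3)*(u - 1)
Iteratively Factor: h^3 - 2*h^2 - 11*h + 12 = (h - 4)*(h^2 + 2*h - 3) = (h - 4)*(h - 1)*(h + 3)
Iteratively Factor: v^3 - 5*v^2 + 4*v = (v - 4)*(v^2 - v) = (v - 4)*(v - 1)*(v)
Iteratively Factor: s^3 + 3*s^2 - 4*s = (s + 4)*(s^2 - s) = (s - 1)*(s + 4)*(s)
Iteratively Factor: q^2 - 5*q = (q)*(q - 5)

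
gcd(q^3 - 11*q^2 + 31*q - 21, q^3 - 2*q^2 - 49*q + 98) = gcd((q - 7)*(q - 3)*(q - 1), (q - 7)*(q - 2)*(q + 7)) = q - 7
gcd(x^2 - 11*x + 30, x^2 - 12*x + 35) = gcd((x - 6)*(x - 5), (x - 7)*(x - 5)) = x - 5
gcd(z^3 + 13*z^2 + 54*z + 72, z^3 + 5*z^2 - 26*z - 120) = z^2 + 10*z + 24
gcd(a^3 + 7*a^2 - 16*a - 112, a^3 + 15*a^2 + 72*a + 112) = a^2 + 11*a + 28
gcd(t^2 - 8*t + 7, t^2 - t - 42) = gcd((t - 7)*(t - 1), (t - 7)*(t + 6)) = t - 7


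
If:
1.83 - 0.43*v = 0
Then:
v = 4.26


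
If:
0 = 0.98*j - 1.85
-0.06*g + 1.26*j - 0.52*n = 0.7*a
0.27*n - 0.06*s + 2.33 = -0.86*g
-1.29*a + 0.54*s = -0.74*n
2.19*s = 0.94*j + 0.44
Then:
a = 1.85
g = -3.42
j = 1.89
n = 2.48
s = 1.01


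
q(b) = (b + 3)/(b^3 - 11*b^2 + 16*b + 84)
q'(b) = (b + 3)*(-3*b^2 + 22*b - 16)/(b^3 - 11*b^2 + 16*b + 84)^2 + 1/(b^3 - 11*b^2 + 16*b + 84) = (b^3 - 11*b^2 + 16*b - (b + 3)*(3*b^2 - 22*b + 16) + 84)/(b^3 - 11*b^2 + 16*b + 84)^2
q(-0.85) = 0.03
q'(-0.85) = -0.00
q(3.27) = 0.12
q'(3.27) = 0.07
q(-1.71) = 0.07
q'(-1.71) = -0.16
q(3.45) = 0.13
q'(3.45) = 0.08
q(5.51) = 1.55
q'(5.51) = 4.18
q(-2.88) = -0.00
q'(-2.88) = -0.02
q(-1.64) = 0.06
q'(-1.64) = -0.10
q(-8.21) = 0.00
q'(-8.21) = 0.00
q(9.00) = 0.18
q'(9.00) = -0.15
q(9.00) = 0.18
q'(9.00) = -0.15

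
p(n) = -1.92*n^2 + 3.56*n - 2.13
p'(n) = 3.56 - 3.84*n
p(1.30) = -0.75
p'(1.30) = -1.43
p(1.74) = -1.75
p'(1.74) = -3.12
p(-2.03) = -17.27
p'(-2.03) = 11.36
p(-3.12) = -31.93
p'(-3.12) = 15.54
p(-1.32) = -10.17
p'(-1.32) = 8.63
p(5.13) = -34.40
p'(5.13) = -16.14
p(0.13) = -1.70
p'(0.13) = 3.06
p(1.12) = -0.55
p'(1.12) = -0.74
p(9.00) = -125.61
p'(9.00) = -31.00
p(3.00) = -8.73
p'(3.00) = -7.96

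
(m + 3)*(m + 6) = m^2 + 9*m + 18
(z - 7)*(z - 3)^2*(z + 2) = z^4 - 11*z^3 + 25*z^2 + 39*z - 126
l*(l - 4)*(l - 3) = l^3 - 7*l^2 + 12*l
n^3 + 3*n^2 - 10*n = n*(n - 2)*(n + 5)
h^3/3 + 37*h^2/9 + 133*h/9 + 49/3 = (h/3 + 1)*(h + 7/3)*(h + 7)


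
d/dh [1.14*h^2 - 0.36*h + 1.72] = 2.28*h - 0.36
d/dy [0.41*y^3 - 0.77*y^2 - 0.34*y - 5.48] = 1.23*y^2 - 1.54*y - 0.34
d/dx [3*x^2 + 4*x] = 6*x + 4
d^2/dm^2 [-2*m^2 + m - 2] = -4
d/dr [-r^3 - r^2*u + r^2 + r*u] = -3*r^2 - 2*r*u + 2*r + u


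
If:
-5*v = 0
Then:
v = 0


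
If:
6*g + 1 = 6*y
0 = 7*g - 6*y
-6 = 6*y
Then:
No Solution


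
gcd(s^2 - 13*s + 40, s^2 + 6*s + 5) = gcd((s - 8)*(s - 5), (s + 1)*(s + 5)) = 1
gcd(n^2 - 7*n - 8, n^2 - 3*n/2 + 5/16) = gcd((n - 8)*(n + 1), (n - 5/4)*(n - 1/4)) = 1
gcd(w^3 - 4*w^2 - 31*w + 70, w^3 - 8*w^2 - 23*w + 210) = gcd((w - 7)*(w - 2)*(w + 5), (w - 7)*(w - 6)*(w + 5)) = w^2 - 2*w - 35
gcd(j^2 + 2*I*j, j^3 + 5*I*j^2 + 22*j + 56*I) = j + 2*I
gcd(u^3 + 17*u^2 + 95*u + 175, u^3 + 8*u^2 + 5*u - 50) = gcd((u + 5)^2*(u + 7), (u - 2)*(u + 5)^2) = u^2 + 10*u + 25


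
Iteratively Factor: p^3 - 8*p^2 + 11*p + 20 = (p - 5)*(p^2 - 3*p - 4) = (p - 5)*(p + 1)*(p - 4)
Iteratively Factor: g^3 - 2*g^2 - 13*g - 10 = (g + 2)*(g^2 - 4*g - 5) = (g + 1)*(g + 2)*(g - 5)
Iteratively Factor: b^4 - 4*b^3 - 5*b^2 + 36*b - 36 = (b - 2)*(b^3 - 2*b^2 - 9*b + 18) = (b - 3)*(b - 2)*(b^2 + b - 6) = (b - 3)*(b - 2)^2*(b + 3)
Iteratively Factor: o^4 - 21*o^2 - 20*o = (o + 1)*(o^3 - o^2 - 20*o) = o*(o + 1)*(o^2 - o - 20) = o*(o - 5)*(o + 1)*(o + 4)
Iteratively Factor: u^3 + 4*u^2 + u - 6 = (u + 2)*(u^2 + 2*u - 3) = (u - 1)*(u + 2)*(u + 3)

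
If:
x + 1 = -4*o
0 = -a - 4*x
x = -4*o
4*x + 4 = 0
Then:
No Solution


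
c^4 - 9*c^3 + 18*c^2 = c^2*(c - 6)*(c - 3)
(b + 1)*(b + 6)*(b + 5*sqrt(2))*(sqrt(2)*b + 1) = sqrt(2)*b^4 + 7*sqrt(2)*b^3 + 11*b^3 + 11*sqrt(2)*b^2 + 77*b^2 + 35*sqrt(2)*b + 66*b + 30*sqrt(2)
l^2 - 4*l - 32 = (l - 8)*(l + 4)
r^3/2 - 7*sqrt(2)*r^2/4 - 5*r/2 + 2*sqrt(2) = (r/2 + sqrt(2)/2)*(r - 4*sqrt(2))*(r - sqrt(2)/2)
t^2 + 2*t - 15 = (t - 3)*(t + 5)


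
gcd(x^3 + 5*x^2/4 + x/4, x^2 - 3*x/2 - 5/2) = x + 1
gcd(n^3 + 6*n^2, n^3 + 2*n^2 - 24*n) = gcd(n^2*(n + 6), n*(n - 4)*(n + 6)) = n^2 + 6*n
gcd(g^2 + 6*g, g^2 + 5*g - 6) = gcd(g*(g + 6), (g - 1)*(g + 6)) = g + 6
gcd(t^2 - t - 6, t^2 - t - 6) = t^2 - t - 6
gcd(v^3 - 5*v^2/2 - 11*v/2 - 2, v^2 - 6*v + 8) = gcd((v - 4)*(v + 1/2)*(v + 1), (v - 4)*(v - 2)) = v - 4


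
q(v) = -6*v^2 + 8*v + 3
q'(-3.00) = 44.00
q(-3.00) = -75.00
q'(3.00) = -28.00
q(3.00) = -27.00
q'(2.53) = -22.36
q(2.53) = -15.17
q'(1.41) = -8.92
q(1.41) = 2.35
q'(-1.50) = 26.00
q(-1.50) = -22.50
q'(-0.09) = 9.08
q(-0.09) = 2.23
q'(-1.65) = 27.80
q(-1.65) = -26.54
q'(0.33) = 4.04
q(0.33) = 4.99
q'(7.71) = -84.52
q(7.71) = -291.98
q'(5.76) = -61.12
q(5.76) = -149.99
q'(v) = 8 - 12*v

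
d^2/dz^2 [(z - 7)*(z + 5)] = 2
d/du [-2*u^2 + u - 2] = 1 - 4*u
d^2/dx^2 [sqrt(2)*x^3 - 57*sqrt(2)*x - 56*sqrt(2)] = 6*sqrt(2)*x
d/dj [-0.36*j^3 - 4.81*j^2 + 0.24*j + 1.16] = -1.08*j^2 - 9.62*j + 0.24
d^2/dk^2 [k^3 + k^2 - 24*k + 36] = 6*k + 2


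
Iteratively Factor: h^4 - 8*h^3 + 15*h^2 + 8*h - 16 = (h - 4)*(h^3 - 4*h^2 - h + 4) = (h - 4)*(h + 1)*(h^2 - 5*h + 4) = (h - 4)^2*(h + 1)*(h - 1)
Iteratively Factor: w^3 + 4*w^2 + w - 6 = (w + 3)*(w^2 + w - 2) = (w - 1)*(w + 3)*(w + 2)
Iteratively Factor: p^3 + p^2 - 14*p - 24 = (p + 2)*(p^2 - p - 12) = (p + 2)*(p + 3)*(p - 4)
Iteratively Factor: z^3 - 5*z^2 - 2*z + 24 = (z + 2)*(z^2 - 7*z + 12) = (z - 3)*(z + 2)*(z - 4)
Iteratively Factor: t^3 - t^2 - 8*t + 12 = (t - 2)*(t^2 + t - 6) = (t - 2)*(t + 3)*(t - 2)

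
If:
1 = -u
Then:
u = -1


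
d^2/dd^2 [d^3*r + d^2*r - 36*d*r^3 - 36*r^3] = 2*r*(3*d + 1)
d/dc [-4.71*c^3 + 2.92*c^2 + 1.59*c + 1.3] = -14.13*c^2 + 5.84*c + 1.59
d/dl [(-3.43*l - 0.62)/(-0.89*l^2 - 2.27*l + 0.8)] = (3.0527*l^2 + 7.7861*l - (1.78*l + 2.27)*(3.43*l + 0.62) - 2.744)/(0.89*l^2 + 2.27*l - 0.8)^2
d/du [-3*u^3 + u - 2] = 1 - 9*u^2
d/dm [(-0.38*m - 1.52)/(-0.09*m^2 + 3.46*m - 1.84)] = (-0.0342*m^2 - 0.2736*m + 5.9584)/(0.0081*m^4 - 0.6228*m^3 + 12.3028*m^2 - 12.7328*m + 3.3856)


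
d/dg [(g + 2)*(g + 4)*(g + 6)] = 3*g^2 + 24*g + 44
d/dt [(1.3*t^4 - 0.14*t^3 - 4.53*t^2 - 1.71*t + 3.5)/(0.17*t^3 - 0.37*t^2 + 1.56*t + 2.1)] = (0.221*t^6 - 0.962*t^5 + 6.9059*t^4 + 11.0646*t^3 - 10.3665*t^2 - 16.436*t - 9.051)/(0.0289*t^6 - 0.1258*t^5 + 0.6673*t^4 - 0.4404*t^3 + 0.8796*t^2 + 6.552*t + 4.41)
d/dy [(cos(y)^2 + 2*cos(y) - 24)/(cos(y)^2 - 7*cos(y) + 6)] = 3*(3*cos(y)^2 - 20*cos(y) + 52)*sin(y)/((cos(y) - 6)^2*(cos(y) - 1)^2)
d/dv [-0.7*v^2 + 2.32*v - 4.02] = 2.32 - 1.4*v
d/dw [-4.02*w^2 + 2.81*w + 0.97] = 2.81 - 8.04*w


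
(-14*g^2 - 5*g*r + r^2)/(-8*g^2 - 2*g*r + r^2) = (-7*g + r)/(-4*g + r)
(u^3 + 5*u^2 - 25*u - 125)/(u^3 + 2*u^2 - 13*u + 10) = (u^2 - 25)/(u^2 - 3*u + 2)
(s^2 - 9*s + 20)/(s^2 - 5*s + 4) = (s - 5)/(s - 1)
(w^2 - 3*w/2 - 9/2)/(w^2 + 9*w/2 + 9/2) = (w - 3)/(w + 3)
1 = 1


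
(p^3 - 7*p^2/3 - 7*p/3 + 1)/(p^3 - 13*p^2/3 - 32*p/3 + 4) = (p^2 - 2*p - 3)/(p^2 - 4*p - 12)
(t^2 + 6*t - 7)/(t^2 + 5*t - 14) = (t - 1)/(t - 2)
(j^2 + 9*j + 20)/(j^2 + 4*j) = (j + 5)/j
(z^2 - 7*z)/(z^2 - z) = (z - 7)/(z - 1)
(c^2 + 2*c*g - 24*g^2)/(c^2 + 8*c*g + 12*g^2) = (c - 4*g)/(c + 2*g)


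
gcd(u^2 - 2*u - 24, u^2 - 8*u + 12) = u - 6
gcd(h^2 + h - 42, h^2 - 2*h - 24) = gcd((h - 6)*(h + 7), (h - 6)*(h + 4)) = h - 6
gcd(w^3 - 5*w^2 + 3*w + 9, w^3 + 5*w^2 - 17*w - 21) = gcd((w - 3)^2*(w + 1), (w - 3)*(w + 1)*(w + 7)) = w^2 - 2*w - 3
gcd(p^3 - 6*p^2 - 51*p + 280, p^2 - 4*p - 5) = p - 5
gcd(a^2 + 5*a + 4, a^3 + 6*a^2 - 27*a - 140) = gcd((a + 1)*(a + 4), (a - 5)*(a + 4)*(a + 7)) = a + 4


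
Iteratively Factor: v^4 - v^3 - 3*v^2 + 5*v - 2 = (v - 1)*(v^3 - 3*v + 2) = (v - 1)^2*(v^2 + v - 2) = (v - 1)^2*(v + 2)*(v - 1)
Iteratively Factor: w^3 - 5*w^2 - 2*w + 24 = (w - 4)*(w^2 - w - 6) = (w - 4)*(w - 3)*(w + 2)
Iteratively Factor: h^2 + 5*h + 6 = (h + 3)*(h + 2)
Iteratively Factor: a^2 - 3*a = (a - 3)*(a)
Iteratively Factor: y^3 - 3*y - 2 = (y - 2)*(y^2 + 2*y + 1) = (y - 2)*(y + 1)*(y + 1)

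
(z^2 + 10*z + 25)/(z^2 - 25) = (z + 5)/(z - 5)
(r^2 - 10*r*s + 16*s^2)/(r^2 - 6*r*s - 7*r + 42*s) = (r^2 - 10*r*s + 16*s^2)/(r^2 - 6*r*s - 7*r + 42*s)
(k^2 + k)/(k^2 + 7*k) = (k + 1)/(k + 7)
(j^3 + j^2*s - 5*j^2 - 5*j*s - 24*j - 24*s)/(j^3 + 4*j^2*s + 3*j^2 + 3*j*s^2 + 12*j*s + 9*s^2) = (j - 8)/(j + 3*s)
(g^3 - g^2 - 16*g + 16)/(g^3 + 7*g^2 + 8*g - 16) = (g - 4)/(g + 4)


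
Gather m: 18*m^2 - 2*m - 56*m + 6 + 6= 18*m^2 - 58*m + 12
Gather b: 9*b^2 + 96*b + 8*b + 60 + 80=9*b^2 + 104*b + 140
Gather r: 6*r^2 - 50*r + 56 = 6*r^2 - 50*r + 56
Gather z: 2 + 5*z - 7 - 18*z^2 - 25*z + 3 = -18*z^2 - 20*z - 2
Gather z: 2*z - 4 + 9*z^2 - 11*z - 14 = 9*z^2 - 9*z - 18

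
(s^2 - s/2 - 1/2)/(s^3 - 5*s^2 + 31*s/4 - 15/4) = 2*(2*s + 1)/(4*s^2 - 16*s + 15)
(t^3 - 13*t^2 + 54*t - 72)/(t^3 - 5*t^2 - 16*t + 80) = (t^2 - 9*t + 18)/(t^2 - t - 20)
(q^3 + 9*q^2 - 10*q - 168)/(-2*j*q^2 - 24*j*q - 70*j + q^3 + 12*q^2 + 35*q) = (q^2 + 2*q - 24)/(-2*j*q - 10*j + q^2 + 5*q)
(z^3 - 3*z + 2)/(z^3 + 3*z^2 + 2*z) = (z^2 - 2*z + 1)/(z*(z + 1))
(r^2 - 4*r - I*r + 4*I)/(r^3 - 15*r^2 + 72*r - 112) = (r - I)/(r^2 - 11*r + 28)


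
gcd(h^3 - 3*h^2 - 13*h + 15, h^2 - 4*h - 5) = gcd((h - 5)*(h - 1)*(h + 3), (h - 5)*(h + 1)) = h - 5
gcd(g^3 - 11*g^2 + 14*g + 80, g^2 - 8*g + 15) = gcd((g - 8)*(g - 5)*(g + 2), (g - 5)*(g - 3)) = g - 5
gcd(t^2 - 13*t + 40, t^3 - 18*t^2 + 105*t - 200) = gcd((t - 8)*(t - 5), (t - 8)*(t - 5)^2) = t^2 - 13*t + 40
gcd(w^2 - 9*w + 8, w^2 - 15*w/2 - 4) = w - 8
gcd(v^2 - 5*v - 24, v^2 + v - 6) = v + 3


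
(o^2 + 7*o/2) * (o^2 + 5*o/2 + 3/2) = o^4 + 6*o^3 + 41*o^2/4 + 21*o/4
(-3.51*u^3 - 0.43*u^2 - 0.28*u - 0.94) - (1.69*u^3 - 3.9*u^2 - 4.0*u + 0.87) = -5.2*u^3 + 3.47*u^2 + 3.72*u - 1.81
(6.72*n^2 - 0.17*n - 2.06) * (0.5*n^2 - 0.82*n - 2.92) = 3.36*n^4 - 5.5954*n^3 - 20.513*n^2 + 2.1856*n + 6.0152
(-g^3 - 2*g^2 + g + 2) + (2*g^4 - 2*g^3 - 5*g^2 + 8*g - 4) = 2*g^4 - 3*g^3 - 7*g^2 + 9*g - 2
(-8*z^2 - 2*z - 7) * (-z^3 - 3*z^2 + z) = 8*z^5 + 26*z^4 + 5*z^3 + 19*z^2 - 7*z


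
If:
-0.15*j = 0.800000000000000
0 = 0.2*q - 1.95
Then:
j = -5.33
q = 9.75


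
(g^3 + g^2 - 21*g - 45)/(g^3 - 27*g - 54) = (g - 5)/(g - 6)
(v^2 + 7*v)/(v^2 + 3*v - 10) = v*(v + 7)/(v^2 + 3*v - 10)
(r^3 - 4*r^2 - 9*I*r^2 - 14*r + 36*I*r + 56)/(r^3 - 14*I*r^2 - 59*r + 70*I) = (r - 4)/(r - 5*I)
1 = 1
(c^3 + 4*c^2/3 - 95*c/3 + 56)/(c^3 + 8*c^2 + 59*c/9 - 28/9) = 3*(3*c^2 - 17*c + 24)/(9*c^2 + 9*c - 4)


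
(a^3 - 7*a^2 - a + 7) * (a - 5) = a^4 - 12*a^3 + 34*a^2 + 12*a - 35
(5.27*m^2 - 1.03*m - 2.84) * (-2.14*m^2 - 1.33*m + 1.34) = -11.2778*m^4 - 4.8049*m^3 + 14.5093*m^2 + 2.397*m - 3.8056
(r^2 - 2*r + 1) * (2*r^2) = 2*r^4 - 4*r^3 + 2*r^2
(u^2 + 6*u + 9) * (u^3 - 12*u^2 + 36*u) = u^5 - 6*u^4 - 27*u^3 + 108*u^2 + 324*u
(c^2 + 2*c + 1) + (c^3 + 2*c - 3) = c^3 + c^2 + 4*c - 2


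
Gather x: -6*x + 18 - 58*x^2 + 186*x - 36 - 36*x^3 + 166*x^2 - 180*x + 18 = -36*x^3 + 108*x^2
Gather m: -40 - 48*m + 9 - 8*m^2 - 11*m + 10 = -8*m^2 - 59*m - 21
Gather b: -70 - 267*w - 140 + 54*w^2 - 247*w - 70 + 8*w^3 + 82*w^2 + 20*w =8*w^3 + 136*w^2 - 494*w - 280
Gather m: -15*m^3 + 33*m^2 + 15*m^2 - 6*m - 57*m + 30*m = -15*m^3 + 48*m^2 - 33*m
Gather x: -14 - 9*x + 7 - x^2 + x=-x^2 - 8*x - 7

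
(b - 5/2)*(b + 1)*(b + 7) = b^3 + 11*b^2/2 - 13*b - 35/2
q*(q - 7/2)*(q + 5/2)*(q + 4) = q^4 + 3*q^3 - 51*q^2/4 - 35*q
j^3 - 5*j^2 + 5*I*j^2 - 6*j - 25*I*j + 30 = (j - 5)*(j + 2*I)*(j + 3*I)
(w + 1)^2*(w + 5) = w^3 + 7*w^2 + 11*w + 5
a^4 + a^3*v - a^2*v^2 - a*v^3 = a*(a - v)*(a + v)^2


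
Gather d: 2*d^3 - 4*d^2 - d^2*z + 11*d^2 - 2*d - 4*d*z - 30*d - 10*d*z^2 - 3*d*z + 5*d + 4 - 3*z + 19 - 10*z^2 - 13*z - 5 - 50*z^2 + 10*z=2*d^3 + d^2*(7 - z) + d*(-10*z^2 - 7*z - 27) - 60*z^2 - 6*z + 18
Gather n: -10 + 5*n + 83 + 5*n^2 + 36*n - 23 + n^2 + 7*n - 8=6*n^2 + 48*n + 42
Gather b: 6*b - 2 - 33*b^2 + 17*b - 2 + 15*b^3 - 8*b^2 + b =15*b^3 - 41*b^2 + 24*b - 4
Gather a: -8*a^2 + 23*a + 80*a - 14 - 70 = -8*a^2 + 103*a - 84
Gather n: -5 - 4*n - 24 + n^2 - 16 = n^2 - 4*n - 45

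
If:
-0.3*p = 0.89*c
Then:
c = -0.337078651685393*p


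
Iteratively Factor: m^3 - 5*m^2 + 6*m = (m - 2)*(m^2 - 3*m) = (m - 3)*(m - 2)*(m)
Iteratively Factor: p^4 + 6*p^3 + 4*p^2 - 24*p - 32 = (p + 4)*(p^3 + 2*p^2 - 4*p - 8) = (p + 2)*(p + 4)*(p^2 - 4) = (p - 2)*(p + 2)*(p + 4)*(p + 2)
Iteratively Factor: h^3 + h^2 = (h + 1)*(h^2) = h*(h + 1)*(h)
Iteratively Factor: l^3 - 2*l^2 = (l)*(l^2 - 2*l) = l^2*(l - 2)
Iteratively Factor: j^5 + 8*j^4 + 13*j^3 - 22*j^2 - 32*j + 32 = (j - 1)*(j^4 + 9*j^3 + 22*j^2 - 32) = (j - 1)*(j + 4)*(j^3 + 5*j^2 + 2*j - 8) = (j - 1)^2*(j + 4)*(j^2 + 6*j + 8) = (j - 1)^2*(j + 4)^2*(j + 2)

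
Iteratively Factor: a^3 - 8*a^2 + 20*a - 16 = (a - 4)*(a^2 - 4*a + 4) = (a - 4)*(a - 2)*(a - 2)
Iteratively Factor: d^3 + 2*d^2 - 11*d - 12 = (d + 1)*(d^2 + d - 12) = (d - 3)*(d + 1)*(d + 4)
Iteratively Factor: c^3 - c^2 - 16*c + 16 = (c - 1)*(c^2 - 16) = (c - 4)*(c - 1)*(c + 4)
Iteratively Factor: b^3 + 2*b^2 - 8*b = (b - 2)*(b^2 + 4*b) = b*(b - 2)*(b + 4)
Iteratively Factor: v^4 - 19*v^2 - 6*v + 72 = (v + 3)*(v^3 - 3*v^2 - 10*v + 24) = (v - 4)*(v + 3)*(v^2 + v - 6) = (v - 4)*(v + 3)^2*(v - 2)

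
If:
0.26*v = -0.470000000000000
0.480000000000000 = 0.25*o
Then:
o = 1.92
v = -1.81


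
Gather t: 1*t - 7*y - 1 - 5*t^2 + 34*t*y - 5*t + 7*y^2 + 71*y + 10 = -5*t^2 + t*(34*y - 4) + 7*y^2 + 64*y + 9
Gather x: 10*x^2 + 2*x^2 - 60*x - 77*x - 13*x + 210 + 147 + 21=12*x^2 - 150*x + 378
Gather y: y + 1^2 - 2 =y - 1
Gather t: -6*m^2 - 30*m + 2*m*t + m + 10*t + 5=-6*m^2 - 29*m + t*(2*m + 10) + 5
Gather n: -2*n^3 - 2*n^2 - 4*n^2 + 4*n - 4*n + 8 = -2*n^3 - 6*n^2 + 8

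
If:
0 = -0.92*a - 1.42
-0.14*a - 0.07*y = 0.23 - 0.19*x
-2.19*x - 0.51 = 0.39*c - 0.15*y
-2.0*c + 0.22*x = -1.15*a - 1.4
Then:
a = -1.54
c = -0.22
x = -0.26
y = -0.89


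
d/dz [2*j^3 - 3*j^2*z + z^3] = -3*j^2 + 3*z^2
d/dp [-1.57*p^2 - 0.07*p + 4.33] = -3.14*p - 0.07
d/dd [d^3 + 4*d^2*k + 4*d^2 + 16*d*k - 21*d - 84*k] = 3*d^2 + 8*d*k + 8*d + 16*k - 21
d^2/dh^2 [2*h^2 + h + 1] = 4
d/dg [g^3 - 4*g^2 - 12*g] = 3*g^2 - 8*g - 12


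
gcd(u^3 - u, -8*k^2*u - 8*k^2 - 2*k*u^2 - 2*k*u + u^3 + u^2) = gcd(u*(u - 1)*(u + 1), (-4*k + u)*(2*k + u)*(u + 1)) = u + 1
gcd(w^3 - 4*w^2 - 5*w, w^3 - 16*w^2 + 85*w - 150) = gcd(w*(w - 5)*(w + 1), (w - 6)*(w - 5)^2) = w - 5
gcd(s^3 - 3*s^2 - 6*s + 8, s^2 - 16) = s - 4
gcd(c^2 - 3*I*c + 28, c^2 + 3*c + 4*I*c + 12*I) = c + 4*I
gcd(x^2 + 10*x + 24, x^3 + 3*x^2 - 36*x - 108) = x + 6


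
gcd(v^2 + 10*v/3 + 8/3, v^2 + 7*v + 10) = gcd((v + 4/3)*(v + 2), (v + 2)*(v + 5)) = v + 2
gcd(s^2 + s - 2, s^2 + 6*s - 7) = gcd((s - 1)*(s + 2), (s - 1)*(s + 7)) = s - 1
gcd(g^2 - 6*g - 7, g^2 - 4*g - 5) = g + 1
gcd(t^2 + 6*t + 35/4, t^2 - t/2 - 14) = t + 7/2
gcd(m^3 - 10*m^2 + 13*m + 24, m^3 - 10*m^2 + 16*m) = m - 8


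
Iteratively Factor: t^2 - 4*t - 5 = (t + 1)*(t - 5)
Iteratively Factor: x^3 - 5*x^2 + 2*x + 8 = (x - 2)*(x^2 - 3*x - 4) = (x - 2)*(x + 1)*(x - 4)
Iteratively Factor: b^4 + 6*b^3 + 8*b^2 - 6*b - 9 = (b + 3)*(b^3 + 3*b^2 - b - 3) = (b + 3)^2*(b^2 - 1) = (b - 1)*(b + 3)^2*(b + 1)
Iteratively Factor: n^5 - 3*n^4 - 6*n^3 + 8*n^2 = (n)*(n^4 - 3*n^3 - 6*n^2 + 8*n) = n^2*(n^3 - 3*n^2 - 6*n + 8) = n^2*(n + 2)*(n^2 - 5*n + 4) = n^2*(n - 4)*(n + 2)*(n - 1)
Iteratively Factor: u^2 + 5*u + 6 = (u + 2)*(u + 3)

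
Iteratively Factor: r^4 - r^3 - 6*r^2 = (r - 3)*(r^3 + 2*r^2) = r*(r - 3)*(r^2 + 2*r) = r^2*(r - 3)*(r + 2)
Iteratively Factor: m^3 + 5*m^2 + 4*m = (m)*(m^2 + 5*m + 4) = m*(m + 4)*(m + 1)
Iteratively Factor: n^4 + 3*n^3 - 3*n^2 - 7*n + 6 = (n - 1)*(n^3 + 4*n^2 + n - 6) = (n - 1)*(n + 2)*(n^2 + 2*n - 3) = (n - 1)^2*(n + 2)*(n + 3)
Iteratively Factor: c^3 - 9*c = (c + 3)*(c^2 - 3*c) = c*(c + 3)*(c - 3)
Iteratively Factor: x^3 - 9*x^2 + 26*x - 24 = (x - 3)*(x^2 - 6*x + 8) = (x - 3)*(x - 2)*(x - 4)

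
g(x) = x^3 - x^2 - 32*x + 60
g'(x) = 3*x^2 - 2*x - 32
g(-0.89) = 86.98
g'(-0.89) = -27.84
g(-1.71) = 106.80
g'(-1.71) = -19.81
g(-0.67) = 80.69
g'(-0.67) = -29.31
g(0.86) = 32.38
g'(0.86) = -31.50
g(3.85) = -20.96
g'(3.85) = 4.77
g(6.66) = 97.93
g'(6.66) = 87.75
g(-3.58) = 115.86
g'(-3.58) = 13.61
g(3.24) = -20.17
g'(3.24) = -6.99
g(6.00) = 48.00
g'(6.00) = 64.00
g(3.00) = -18.00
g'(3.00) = -11.00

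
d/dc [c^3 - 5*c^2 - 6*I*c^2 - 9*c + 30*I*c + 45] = 3*c^2 - 10*c - 12*I*c - 9 + 30*I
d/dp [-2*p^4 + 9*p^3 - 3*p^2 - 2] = p*(-8*p^2 + 27*p - 6)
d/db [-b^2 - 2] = -2*b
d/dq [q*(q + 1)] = 2*q + 1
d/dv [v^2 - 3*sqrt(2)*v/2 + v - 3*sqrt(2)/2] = 2*v - 3*sqrt(2)/2 + 1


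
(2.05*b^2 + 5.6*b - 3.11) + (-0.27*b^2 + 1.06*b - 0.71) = 1.78*b^2 + 6.66*b - 3.82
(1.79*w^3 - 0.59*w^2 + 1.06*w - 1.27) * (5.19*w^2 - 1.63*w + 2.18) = 9.2901*w^5 - 5.9798*w^4 + 10.3653*w^3 - 9.6053*w^2 + 4.3809*w - 2.7686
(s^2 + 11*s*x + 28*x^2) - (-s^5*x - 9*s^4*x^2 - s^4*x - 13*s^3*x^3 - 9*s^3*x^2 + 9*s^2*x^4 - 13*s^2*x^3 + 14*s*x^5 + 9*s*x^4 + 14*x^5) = s^5*x + 9*s^4*x^2 + s^4*x + 13*s^3*x^3 + 9*s^3*x^2 - 9*s^2*x^4 + 13*s^2*x^3 + s^2 - 14*s*x^5 - 9*s*x^4 + 11*s*x - 14*x^5 + 28*x^2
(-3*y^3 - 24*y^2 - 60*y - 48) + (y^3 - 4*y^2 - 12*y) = -2*y^3 - 28*y^2 - 72*y - 48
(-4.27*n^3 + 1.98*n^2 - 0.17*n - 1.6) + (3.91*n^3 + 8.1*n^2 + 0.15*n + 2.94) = -0.359999999999999*n^3 + 10.08*n^2 - 0.02*n + 1.34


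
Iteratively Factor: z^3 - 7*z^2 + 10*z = (z)*(z^2 - 7*z + 10) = z*(z - 2)*(z - 5)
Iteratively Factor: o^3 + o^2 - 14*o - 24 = (o + 3)*(o^2 - 2*o - 8) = (o - 4)*(o + 3)*(o + 2)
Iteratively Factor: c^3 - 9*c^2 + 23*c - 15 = (c - 3)*(c^2 - 6*c + 5) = (c - 3)*(c - 1)*(c - 5)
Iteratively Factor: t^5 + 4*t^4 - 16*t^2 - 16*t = (t + 2)*(t^4 + 2*t^3 - 4*t^2 - 8*t) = (t - 2)*(t + 2)*(t^3 + 4*t^2 + 4*t) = (t - 2)*(t + 2)^2*(t^2 + 2*t) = t*(t - 2)*(t + 2)^2*(t + 2)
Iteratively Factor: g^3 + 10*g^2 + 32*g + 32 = (g + 4)*(g^2 + 6*g + 8) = (g + 4)^2*(g + 2)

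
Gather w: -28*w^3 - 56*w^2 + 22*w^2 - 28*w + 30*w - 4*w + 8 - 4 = -28*w^3 - 34*w^2 - 2*w + 4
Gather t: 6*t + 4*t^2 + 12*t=4*t^2 + 18*t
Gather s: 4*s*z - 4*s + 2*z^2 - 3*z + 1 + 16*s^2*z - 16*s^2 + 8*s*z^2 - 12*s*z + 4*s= s^2*(16*z - 16) + s*(8*z^2 - 8*z) + 2*z^2 - 3*z + 1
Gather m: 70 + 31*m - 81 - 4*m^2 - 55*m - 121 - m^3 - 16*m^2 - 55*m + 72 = -m^3 - 20*m^2 - 79*m - 60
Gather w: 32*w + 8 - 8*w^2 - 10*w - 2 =-8*w^2 + 22*w + 6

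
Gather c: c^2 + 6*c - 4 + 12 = c^2 + 6*c + 8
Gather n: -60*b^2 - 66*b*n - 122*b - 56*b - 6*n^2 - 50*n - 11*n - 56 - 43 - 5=-60*b^2 - 178*b - 6*n^2 + n*(-66*b - 61) - 104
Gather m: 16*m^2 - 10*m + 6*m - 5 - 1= 16*m^2 - 4*m - 6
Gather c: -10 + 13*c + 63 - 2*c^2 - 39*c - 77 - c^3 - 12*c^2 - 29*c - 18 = -c^3 - 14*c^2 - 55*c - 42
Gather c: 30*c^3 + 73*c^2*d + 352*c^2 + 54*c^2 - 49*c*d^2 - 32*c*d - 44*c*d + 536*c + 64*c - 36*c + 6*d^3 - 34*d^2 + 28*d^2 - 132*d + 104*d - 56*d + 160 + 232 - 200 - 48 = 30*c^3 + c^2*(73*d + 406) + c*(-49*d^2 - 76*d + 564) + 6*d^3 - 6*d^2 - 84*d + 144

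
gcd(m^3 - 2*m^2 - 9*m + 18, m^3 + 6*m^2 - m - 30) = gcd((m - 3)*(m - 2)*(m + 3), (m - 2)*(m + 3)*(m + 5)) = m^2 + m - 6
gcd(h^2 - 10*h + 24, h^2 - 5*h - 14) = 1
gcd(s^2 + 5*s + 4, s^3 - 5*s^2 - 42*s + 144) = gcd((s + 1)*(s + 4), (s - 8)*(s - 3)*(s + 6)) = 1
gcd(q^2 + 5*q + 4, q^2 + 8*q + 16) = q + 4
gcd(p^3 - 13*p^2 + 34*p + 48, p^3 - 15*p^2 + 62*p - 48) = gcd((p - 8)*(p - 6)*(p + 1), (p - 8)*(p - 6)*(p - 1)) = p^2 - 14*p + 48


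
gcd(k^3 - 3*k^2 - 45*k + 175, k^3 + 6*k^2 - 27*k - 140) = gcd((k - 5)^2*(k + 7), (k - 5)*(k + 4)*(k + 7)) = k^2 + 2*k - 35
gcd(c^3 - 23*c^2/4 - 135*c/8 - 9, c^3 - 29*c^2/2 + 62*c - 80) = c - 8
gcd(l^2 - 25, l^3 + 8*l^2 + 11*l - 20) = l + 5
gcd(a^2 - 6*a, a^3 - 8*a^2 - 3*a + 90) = a - 6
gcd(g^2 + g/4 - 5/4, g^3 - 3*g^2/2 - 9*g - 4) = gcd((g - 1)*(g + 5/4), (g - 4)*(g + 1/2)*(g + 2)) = 1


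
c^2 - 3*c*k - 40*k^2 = (c - 8*k)*(c + 5*k)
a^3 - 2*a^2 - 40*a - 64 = (a - 8)*(a + 2)*(a + 4)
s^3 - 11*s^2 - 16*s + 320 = (s - 8)^2*(s + 5)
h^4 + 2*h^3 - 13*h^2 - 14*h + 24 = (h - 3)*(h - 1)*(h + 2)*(h + 4)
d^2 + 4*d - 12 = (d - 2)*(d + 6)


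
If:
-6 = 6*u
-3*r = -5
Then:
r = 5/3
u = -1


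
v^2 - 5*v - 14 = (v - 7)*(v + 2)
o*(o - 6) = o^2 - 6*o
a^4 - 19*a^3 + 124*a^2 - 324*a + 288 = (a - 8)*(a - 6)*(a - 3)*(a - 2)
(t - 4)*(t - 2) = t^2 - 6*t + 8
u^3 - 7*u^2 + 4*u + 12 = (u - 6)*(u - 2)*(u + 1)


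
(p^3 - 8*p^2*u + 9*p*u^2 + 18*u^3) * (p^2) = p^5 - 8*p^4*u + 9*p^3*u^2 + 18*p^2*u^3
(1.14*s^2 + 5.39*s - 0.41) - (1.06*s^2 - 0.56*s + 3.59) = 0.0799999999999998*s^2 + 5.95*s - 4.0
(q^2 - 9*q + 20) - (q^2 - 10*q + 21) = q - 1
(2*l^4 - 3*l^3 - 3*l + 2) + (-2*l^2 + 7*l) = 2*l^4 - 3*l^3 - 2*l^2 + 4*l + 2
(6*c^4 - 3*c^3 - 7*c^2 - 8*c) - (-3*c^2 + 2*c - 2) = 6*c^4 - 3*c^3 - 4*c^2 - 10*c + 2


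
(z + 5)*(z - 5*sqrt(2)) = z^2 - 5*sqrt(2)*z + 5*z - 25*sqrt(2)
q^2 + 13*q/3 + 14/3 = (q + 2)*(q + 7/3)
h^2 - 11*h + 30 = (h - 6)*(h - 5)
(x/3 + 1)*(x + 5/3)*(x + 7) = x^3/3 + 35*x^2/9 + 113*x/9 + 35/3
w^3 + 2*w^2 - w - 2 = (w - 1)*(w + 1)*(w + 2)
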